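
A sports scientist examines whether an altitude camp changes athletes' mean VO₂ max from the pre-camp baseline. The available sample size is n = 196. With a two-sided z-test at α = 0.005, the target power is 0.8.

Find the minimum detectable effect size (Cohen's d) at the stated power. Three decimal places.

Required noncentrality: δ = z_{0.0025} + z_{0.20} = 2.807 + 0.842 = 3.649.
(Lower-tail contribution to power is negligible for δ > 0.)
δ = d·√n ⇒ d = δ/√n = 3.649/√196 = 0.2606.

d ≈ 0.261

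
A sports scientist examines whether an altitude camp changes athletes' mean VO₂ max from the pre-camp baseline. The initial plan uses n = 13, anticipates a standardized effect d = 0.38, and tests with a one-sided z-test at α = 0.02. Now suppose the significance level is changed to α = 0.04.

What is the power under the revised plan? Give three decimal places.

δ = d·√n = 0.38 × √13 = 1.3701 (unchanged). New critical value: z_{0.04} = 1.751.
Revised power = Φ(δ − 1.751) = Φ(-0.381) = 0.3518.

Power ≈ 0.352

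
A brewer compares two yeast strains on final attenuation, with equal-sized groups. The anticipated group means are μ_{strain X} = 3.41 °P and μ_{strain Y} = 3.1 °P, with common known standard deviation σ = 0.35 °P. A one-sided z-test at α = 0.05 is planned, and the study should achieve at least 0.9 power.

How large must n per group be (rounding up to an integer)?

n = 22 per group

Standardized effect: d = |μ_{strain X} − μ_{strain Y}| / σ = |3.41 − 3.1| / 0.35 = 0.8857
Set Φ(δ − 1.645) = 0.9; then δ − 1.645 = Φ⁻¹(0.9) = 1.282, giving δ = 2.926.
δ = d·√(n/2) ⇒ n = 2(δ/d)² = 2 × (2.926 / 0.8857)² = 21.83.
Rounding up, n = 22 per group.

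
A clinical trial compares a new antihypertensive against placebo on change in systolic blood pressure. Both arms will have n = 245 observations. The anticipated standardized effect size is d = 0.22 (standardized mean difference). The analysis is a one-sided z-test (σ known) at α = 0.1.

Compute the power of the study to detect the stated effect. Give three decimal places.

Power ≈ 0.876

Noncentrality parameter: λ = d·√(n/2) = 0.22 × √(245/2) = 2.4350
Critical value for a one-sided test at α = 0.1: z_α = 1.282.
Power = Φ(λ − 1.282) = Φ(1.153) = 0.8756.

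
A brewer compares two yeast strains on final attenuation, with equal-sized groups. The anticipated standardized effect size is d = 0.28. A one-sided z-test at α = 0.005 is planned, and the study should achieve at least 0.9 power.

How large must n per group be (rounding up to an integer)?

n = 380 per group

For power 0.9 need Φ(δ − z_{0.005}) = 0.9, so δ = z_{0.005} + z_{0.10} = 2.576 + 1.282 = 3.857.
δ = d·√(n/2) ⇒ n = 2(δ/d)² = 2 × (3.857 / 0.28)² = 379.58.
Round up to the next whole unit.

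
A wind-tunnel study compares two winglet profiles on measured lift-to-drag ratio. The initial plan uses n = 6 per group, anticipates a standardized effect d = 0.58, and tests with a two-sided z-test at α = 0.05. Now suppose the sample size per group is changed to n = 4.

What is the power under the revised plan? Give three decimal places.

Power ≈ 0.130

With n = 4 per group: δ = d·√(n/2) = 0.58 × √(4/2) = 0.8202. Critical value z_{0.025} = 1.960.
Revised power = Φ(δ − 1.960) + Φ(−δ − 1.960) = Φ(-1.140) + Φ(-2.780) = 0.1272 + 0.0027 = 0.1299.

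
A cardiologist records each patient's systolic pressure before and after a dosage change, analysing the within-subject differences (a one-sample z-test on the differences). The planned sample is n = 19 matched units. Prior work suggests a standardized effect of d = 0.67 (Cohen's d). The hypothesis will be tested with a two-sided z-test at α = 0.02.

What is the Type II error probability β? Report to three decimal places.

Noncentrality parameter: δ = d·√n = 0.67 × √19 = 2.9205
Two-sided α = 0.02 → critical value z_{0.01} = 2.326.
Power = Φ(δ − 2.326) + Φ(−δ − 2.326) = Φ(0.594) + Φ(-5.247) = 0.7238 + 0.0000 = 0.7238.
Type II error: β = 1 − power = 1 − 0.7238 = 0.2762.

β ≈ 0.276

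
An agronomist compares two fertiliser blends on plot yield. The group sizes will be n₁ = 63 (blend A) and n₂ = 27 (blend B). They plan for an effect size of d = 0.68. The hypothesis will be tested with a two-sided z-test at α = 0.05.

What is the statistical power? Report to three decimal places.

Noncentrality parameter: λ = d / √(1/n₁ + 1/n₂) = 0.68 / √(1/63 + 1/27) = 2.9562
Critical value for a two-sided test at α = 0.05: z_{α/2} = 1.960.
Power = Φ(λ − 1.960) + Φ(−λ − 1.960) = Φ(0.996) + Φ(-4.916) = 0.8404 + 0.0000 = 0.8404.

Power ≈ 0.840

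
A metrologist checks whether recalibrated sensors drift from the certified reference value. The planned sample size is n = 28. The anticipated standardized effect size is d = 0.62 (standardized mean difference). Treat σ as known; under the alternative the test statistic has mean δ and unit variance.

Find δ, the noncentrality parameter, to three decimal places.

The noncentrality parameter scales effect size by the design's sample-size factor: δ = d·√n = 0.62 × √28 = 3.2807

δ ≈ 3.281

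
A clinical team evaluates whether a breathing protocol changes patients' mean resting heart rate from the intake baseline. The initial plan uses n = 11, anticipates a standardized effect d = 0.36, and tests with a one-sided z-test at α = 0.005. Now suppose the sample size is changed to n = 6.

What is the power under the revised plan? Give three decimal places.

Power ≈ 0.045

With n = 6: δ = d·√n = 0.36 × √6 = 0.8818. Critical value z_{0.005} = 2.576.
Revised power = P(Z > 2.576 − δ) = Φ(-1.694) = 0.0451.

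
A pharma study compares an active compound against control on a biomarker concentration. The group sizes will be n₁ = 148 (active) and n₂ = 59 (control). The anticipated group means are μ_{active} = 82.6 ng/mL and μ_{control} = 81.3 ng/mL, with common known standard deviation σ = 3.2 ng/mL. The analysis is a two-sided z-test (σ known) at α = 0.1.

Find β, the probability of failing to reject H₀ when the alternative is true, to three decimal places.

Standardized effect: d = |μ_{active} − μ_{control}| / σ = |82.6 − 81.3| / 3.2 = 0.4062
Noncentrality parameter: δ = d / √(1/n₁ + 1/n₂) = 0.4062 / √(1/148 + 1/59) = 2.6385
Two-sided α = 0.1 → critical value z_{0.05} = 1.645.
Power = Φ(δ − 1.645) + Φ(−δ − 1.645) = Φ(0.994) + Φ(-4.283) = 0.8398 + 0.0000 = 0.8398.
Type II error: β = 1 − power = 1 − 0.8398 = 0.1602.

β ≈ 0.160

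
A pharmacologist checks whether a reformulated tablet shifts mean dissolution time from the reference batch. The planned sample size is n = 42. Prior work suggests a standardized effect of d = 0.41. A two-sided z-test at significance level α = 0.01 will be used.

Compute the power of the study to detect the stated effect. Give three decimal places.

Noncentrality parameter: δ = d·√n = 0.41 × √42 = 2.6571
Two-sided α = 0.01 → critical value z_{0.005} = 2.576.
Power = Φ(δ − 2.576) + Φ(−δ − 2.576) = Φ(0.081) + Φ(-5.233) = 0.5324 + 0.0000 = 0.5324.

Power ≈ 0.532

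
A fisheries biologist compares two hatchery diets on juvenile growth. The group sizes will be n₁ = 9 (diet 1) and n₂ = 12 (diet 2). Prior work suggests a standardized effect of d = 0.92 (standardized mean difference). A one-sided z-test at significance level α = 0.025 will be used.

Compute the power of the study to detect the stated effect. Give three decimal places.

Power ≈ 0.550

Noncentrality parameter: δ = d / √(1/n₁ + 1/n₂) = 0.92 / √(1/9 + 1/12) = 2.0864
Critical value for a one-sided test at α = 0.025: z_α = 1.960.
Power = P(Z > 1.960 − δ) = Φ(0.126) = 0.5503.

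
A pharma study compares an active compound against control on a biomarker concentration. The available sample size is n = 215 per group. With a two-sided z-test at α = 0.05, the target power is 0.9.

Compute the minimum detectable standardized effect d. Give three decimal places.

d ≈ 0.313

Required noncentrality: δ = z_{0.025} + z_{0.10} = 1.960 + 1.282 = 3.242.
(Lower-tail contribution to power is negligible for δ > 0.)
δ = d·√(n/2) ⇒ d = δ/√(n/2) = 3.242/√(215/2) = 0.3126.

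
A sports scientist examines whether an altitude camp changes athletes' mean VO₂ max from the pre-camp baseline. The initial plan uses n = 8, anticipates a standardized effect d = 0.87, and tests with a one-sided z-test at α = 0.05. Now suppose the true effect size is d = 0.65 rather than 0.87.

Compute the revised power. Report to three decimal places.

With d = 0.65: δ = d·√n = 0.65 × √8 = 1.8385. Critical value z_{0.05} = 1.645.
Revised power = P(Z > 1.645 − δ) = Φ(0.194) = 0.5768.

Power ≈ 0.577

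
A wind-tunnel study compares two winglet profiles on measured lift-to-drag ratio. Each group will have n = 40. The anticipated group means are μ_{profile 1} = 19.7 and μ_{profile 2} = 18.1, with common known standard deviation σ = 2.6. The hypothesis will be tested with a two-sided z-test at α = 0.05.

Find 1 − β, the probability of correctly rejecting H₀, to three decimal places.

Standardized effect: d = |μ_{profile 1} − μ_{profile 2}| / σ = |19.7 − 18.1| / 2.6 = 0.6154
Noncentrality parameter: δ = d·√(n/2) = 0.6154 × √(40/2) = 2.7521
Two-sided α = 0.05 → critical value z_{0.025} = 1.960.
Power = Φ(δ − 1.960) + Φ(−δ − 1.960) = Φ(0.792) + Φ(-4.712) = 0.7859 + 0.0000 = 0.7859.

Power ≈ 0.786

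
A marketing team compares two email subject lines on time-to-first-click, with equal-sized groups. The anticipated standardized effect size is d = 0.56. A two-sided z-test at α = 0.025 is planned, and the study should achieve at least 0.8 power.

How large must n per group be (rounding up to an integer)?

For power 0.8 need Φ(δ − z_{0.0125}) = 0.8, so δ = z_{0.0125} + z_{0.20} = 2.241 + 0.842 = 3.083.
(The Φ(−δ − z_{α/2}) term is vanishingly small for δ > 0 and is dropped in the standard sample-size formula.)
δ = d·√(n/2) ⇒ n = 2(δ/d)² = 2 × (3.083 / 0.56)² = 60.62.
Round up to the next whole unit.

n = 61 per group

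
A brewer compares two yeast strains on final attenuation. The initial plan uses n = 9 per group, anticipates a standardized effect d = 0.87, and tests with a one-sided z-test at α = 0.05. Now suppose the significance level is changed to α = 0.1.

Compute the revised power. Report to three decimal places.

δ = d·√(n/2) = 0.87 × √(9/2) = 1.8455 (unchanged). New critical value: z_{0.1} = 1.282.
Revised power = Φ(δ − 1.282) = Φ(0.564) = 0.7136.

Power ≈ 0.714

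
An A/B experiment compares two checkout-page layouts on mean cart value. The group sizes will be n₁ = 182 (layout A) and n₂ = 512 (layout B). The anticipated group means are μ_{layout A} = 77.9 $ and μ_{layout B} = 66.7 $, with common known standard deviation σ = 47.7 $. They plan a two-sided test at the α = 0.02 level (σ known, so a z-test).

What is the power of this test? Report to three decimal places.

Power ≈ 0.653

Standardized effect: d = |μ_{layout A} − μ_{layout B}| / σ = |77.9 − 66.7| / 47.7 = 0.2348
Noncentrality parameter: δ = d / √(1/n₁ + 1/n₂) = 0.2348 / √(1/182 + 1/512) = 2.7208
Critical value for a two-sided test at α = 0.02: z_{α/2} = 2.326.
Power = Φ(δ − 2.326) + Φ(−δ − 2.326) = Φ(0.394) + Φ(-5.047) = 0.6534 + 0.0000 = 0.6534.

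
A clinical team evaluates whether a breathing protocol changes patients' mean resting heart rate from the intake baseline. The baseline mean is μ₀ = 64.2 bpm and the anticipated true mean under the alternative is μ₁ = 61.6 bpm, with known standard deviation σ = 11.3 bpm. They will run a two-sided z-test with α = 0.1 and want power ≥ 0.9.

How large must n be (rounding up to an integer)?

n = 162

Standardized effect: d = |μ₁ − μ₀| / σ = |61.6 − 64.2| / 11.3 = 0.2301
For power 0.9 need Φ(δ − z_{0.05}) = 0.9, so δ = z_{0.05} + z_{0.10} = 1.645 + 1.282 = 2.926.
(For δ > 0 the lower-tail rejection region contributes negligibly to power, so the one-term inversion is standard.)
δ = d·√n ⇒ n = (δ/d)² = (2.926 / 0.2301)² = 161.76.
Rounding up, n = 162.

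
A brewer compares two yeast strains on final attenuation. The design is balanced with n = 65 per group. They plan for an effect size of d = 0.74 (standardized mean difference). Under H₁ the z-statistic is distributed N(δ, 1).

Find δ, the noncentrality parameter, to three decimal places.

δ ≈ 4.219

The noncentrality parameter scales effect size by the design's sample-size factor: δ = d·√(n/2) = 0.74 × √(65/2) = 4.2186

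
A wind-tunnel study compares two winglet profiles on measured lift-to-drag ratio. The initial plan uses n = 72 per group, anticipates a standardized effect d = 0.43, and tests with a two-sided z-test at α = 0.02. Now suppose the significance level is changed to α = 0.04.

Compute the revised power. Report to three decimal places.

δ = d·√(n/2) = 0.43 × √(72/2) = 2.5800 (unchanged). New critical value: z_{0.02} = 2.054.
Revised power = Φ(δ − 2.054) + Φ(−δ − 2.054) = Φ(0.526) + Φ(-4.634) = 0.7006 + 0.0000 = 0.7006.

Power ≈ 0.701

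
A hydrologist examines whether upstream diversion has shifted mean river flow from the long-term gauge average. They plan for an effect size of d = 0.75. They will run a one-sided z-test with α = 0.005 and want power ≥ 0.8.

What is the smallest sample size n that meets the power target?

n = 21

Set Φ(δ − 2.576) = 0.8; then δ − 2.576 = Φ⁻¹(0.8) = 0.842, giving δ = 3.417.
δ = d·√n ⇒ n = (δ/d)² = (3.417 / 0.75)² = 20.76.
Round up to the next whole unit.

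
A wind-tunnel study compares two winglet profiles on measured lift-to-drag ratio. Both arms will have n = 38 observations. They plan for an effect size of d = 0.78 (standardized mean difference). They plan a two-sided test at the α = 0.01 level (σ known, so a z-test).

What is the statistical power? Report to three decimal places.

Noncentrality parameter: δ = d·√(n/2) = 0.78 × √(38/2) = 3.3999
Critical value for a two-sided test at α = 0.01: z_{α/2} = 2.576.
Power = Φ(δ − 2.576) + Φ(−δ − 2.576) = Φ(0.824) + Φ(-5.976) = 0.7951 + 0.0000 = 0.7951.

Power ≈ 0.795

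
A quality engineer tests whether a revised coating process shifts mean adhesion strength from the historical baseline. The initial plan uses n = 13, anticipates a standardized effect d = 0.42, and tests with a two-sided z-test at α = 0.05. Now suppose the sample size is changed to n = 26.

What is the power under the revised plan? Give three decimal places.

Power ≈ 0.572

With n = 26: δ = d·√n = 0.42 × √26 = 2.1416. Critical value z_{0.025} = 1.960.
Revised power = Φ(δ − 1.960) + Φ(−δ − 1.960) = Φ(0.182) + Φ(-4.102) = 0.5721 + 0.0000 = 0.5721.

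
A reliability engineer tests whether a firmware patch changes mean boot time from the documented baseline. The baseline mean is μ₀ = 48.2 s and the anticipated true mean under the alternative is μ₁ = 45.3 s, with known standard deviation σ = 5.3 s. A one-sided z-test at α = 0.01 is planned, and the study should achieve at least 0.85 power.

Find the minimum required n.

Standardized effect: d = |μ₁ − μ₀| / σ = |45.3 − 48.2| / 5.3 = 0.5472
Set Φ(δ − 2.326) = 0.85; then δ − 2.326 = Φ⁻¹(0.85) = 1.036, giving δ = 3.363.
δ = d·√n ⇒ n = (δ/d)² = (3.363 / 0.5472)² = 37.77.
Rounding up, n = 38.

n = 38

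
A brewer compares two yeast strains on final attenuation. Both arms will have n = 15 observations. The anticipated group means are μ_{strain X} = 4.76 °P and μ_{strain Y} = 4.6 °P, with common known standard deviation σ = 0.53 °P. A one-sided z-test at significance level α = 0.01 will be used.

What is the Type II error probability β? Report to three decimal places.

Standardized effect: d = |μ_{strain X} − μ_{strain Y}| / σ = |4.76 − 4.6| / 0.53 = 0.3019
Noncentrality parameter: δ = d·√(n/2) = 0.3019 × √(15/2) = 0.8268
Critical value for a one-sided test at α = 0.01: z_α = 2.326.
Power = P(Z > 2.326 − δ) = Φ(-1.500) = 0.0669.
Type II error: β = 1 − power = 1 − 0.0669 = 0.9331.

β ≈ 0.933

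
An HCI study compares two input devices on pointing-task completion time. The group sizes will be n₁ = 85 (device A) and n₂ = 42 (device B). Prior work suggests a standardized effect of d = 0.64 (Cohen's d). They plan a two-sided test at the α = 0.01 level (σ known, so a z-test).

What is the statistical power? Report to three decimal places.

Noncentrality parameter: δ = d / √(1/n₁ + 1/n₂) = 0.64 / √(1/85 + 1/42) = 3.3932
Critical value for a two-sided test at α = 0.01: z_{α/2} = 2.576.
Power = Φ(δ − 2.576) + Φ(−δ − 2.576) = Φ(0.817) + Φ(-5.969) = 0.7931 + 0.0000 = 0.7931.

Power ≈ 0.793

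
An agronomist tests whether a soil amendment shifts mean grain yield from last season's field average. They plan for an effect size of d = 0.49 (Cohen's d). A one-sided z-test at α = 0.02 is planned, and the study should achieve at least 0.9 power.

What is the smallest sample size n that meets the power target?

n = 47

For power 0.9 need Φ(δ − z_{0.02}) = 0.9, so δ = z_{0.02} + z_{0.10} = 2.054 + 1.282 = 3.335.
δ = d·√n ⇒ n = (δ/d)² = (3.335 / 0.49)² = 46.33.
Round up to the next whole unit.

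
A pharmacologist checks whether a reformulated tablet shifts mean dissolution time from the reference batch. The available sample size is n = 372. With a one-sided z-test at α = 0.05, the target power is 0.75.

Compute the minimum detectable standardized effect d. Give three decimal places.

d ≈ 0.120

Required noncentrality: δ = z_{0.05} + z_{0.25} = 1.645 + 0.674 = 2.319.
δ = d·√n ⇒ d = δ/√n = 2.319/√372 = 0.1203.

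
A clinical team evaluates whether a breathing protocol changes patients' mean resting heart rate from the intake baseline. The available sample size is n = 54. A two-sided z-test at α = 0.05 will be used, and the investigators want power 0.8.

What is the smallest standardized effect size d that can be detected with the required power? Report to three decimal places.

d ≈ 0.381

Required noncentrality: δ = z_{0.025} + z_{0.20} = 1.960 + 0.842 = 2.802.
(The second rejection-region term Φ(−δ − z_{α/2}) is negligible and dropped.)
δ = d·√n ⇒ d = δ/√n = 2.802/√54 = 0.3812.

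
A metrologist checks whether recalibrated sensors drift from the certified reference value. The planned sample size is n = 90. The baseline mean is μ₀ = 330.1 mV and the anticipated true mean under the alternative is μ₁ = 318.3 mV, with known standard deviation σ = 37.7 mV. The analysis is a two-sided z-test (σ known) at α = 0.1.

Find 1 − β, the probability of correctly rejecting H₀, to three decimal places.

Standardized effect: d = |μ₁ − μ₀| / σ = |318.3 − 330.1| / 37.7 = 0.3130
Noncentrality parameter: δ = d·√n = 0.3130 × √90 = 2.9694
Two-sided α = 0.1 → critical value z_{0.05} = 1.645.
Power = Φ(δ − 1.645) + Φ(−δ − 1.645) = Φ(1.324) + Φ(-4.614) = 0.9073 + 0.0000 = 0.9073.

Power ≈ 0.907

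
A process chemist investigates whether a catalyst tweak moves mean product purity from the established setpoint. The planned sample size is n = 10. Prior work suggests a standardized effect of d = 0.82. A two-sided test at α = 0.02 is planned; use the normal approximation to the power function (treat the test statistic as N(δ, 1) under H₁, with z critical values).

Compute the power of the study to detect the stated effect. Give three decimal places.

Power ≈ 0.605

Noncentrality parameter: δ = d·√n = 0.82 × √10 = 2.5931
Two-sided α = 0.02 → critical value z_{0.01} = 2.326.
Power = Φ(δ − 2.326) + Φ(−δ − 2.326) = Φ(0.267) + Φ(-4.919) = 0.6052 + 0.0000 = 0.6052.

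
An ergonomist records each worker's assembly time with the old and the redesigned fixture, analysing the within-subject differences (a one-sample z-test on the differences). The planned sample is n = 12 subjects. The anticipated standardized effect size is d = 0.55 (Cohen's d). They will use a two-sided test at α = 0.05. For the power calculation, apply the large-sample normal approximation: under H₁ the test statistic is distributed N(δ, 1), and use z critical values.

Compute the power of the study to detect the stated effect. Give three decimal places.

Noncentrality parameter: δ = d·√n = 0.55 × √12 = 1.9053
Two-sided α = 0.05 → critical value z_{0.025} = 1.960.
Power = Φ(δ − 1.960) + Φ(−δ − 1.960) = Φ(-0.055) + Φ(-3.865) = 0.4782 + 0.0001 = 0.4782.

Power ≈ 0.478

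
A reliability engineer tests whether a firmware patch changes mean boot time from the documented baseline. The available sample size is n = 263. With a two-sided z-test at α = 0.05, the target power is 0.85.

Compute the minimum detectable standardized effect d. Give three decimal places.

d ≈ 0.185

Required noncentrality: δ = z_{0.025} + z_{0.15} = 1.960 + 1.036 = 2.996.
(Lower-tail contribution to power is negligible for δ > 0.)
δ = d·√n ⇒ d = δ/√n = 2.996/√263 = 0.1848.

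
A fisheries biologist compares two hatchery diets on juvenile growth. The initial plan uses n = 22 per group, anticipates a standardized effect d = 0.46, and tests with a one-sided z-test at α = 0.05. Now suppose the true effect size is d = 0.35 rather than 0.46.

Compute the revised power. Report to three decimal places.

With d = 0.35: δ = d·√(n/2) = 0.35 × √(22/2) = 1.1608. Critical value z_{0.05} = 1.645.
Revised power = P(Z > 1.645 − δ) = Φ(-0.484) = 0.3142.

Power ≈ 0.314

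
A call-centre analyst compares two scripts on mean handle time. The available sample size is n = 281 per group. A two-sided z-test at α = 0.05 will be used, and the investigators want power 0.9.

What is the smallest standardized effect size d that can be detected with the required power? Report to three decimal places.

d ≈ 0.273

Need Φ(δ − 1.960) = 0.9, so δ = 1.960 + 1.282 = 3.242.
(The second rejection-region term Φ(−δ − z_{α/2}) is negligible and dropped.)
δ = d·√(n/2) ⇒ d = δ/√(n/2) = 3.242/√(281/2) = 0.2735.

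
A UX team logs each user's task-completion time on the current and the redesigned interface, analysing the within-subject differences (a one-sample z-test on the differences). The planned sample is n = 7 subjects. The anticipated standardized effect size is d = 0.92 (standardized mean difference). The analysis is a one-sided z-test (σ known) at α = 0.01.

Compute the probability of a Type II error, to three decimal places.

β ≈ 0.457

Noncentrality parameter: δ = d·√n = 0.92 × √7 = 2.4341
One-sided α = 0.01 → critical value z_{0.01} = 2.326.
Power = P(Z > 2.326 − δ) = Φ(0.108) = 0.5429.
Type II error: β = 1 − power = 1 − 0.5429 = 0.4571.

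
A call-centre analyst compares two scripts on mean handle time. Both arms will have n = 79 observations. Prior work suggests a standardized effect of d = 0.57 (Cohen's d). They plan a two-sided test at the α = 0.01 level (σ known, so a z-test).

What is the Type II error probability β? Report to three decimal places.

Noncentrality parameter: δ = d·√(n/2) = 0.57 × √(79/2) = 3.5824
Two-sided α = 0.01 → critical value z_{0.005} = 2.576.
Power = Φ(δ − 2.576) + Φ(−δ − 2.576) = Φ(1.007) + Φ(-6.158) = 0.8429 + 0.0000 = 0.8429.
Type II error: β = 1 − power = 1 − 0.8429 = 0.1571.

β ≈ 0.157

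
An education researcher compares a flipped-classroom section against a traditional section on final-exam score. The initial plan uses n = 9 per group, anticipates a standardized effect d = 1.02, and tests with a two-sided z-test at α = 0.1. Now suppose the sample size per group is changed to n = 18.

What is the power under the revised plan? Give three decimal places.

Power ≈ 0.921

With n = 18 per group: δ = d·√(n/2) = 1.02 × √(18/2) = 3.0600. Critical value z_{0.05} = 1.645.
Revised power = Φ(δ − 1.645) + Φ(−δ − 1.645) = Φ(1.415) + Φ(-4.705) = 0.9215 + 0.0000 = 0.9215.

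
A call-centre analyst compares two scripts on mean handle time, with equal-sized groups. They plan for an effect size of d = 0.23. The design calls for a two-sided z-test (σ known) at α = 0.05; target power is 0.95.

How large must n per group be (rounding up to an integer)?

n = 492 per group

For power 0.95 need Φ(δ − z_{0.025}) = 0.95, so δ = z_{0.025} + z_{0.05} = 1.960 + 1.645 = 3.605.
(Ignoring the negligible lower-tail rejection probability gives the usual closed-form inversion.)
δ = d·√(n/2) ⇒ n = 2(δ/d)² = 2 × (3.605 / 0.23)² = 491.29.
Round up to the next whole unit.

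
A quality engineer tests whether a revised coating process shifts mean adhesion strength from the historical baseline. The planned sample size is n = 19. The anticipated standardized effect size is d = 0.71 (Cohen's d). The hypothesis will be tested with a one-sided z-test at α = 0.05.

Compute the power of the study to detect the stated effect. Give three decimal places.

Power ≈ 0.926

Noncentrality parameter: δ = d·√n = 0.71 × √19 = 3.0948
Critical value for a one-sided test at α = 0.05: z_α = 1.645.
Power = P(Z > 1.645 − δ) = Φ(1.450) = 0.9265.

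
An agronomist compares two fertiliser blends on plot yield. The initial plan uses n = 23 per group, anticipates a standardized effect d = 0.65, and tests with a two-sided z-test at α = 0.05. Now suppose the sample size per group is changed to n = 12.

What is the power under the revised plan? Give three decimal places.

With n = 12 per group: δ = d·√(n/2) = 0.65 × √(12/2) = 1.5922. Critical value z_{0.025} = 1.960.
Revised power = Φ(δ − 1.960) + Φ(−δ − 1.960) = Φ(-0.368) + Φ(-3.552) = 0.3565 + 0.0002 = 0.3567.

Power ≈ 0.357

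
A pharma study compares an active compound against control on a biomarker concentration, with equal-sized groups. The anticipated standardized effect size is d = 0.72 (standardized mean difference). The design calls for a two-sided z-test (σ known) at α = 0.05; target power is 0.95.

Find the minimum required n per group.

n = 51 per group

Set Φ(δ − 1.960) = 0.95; then δ − 1.960 = Φ⁻¹(0.95) = 1.645, giving δ = 3.605.
(Ignoring the negligible lower-tail rejection probability gives the usual closed-form inversion.)
δ = d·√(n/2) ⇒ n = 2(δ/d)² = 2 × (3.605 / 0.72)² = 50.13.
Rounding up, n = 51 per group.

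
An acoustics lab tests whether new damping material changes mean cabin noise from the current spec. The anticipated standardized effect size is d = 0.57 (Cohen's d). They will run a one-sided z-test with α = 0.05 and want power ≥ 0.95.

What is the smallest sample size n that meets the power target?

n = 34

For power 0.95 need Φ(δ − z_{0.05}) = 0.95, so δ = z_{0.05} + z_{0.05} = 1.645 + 1.645 = 3.290.
δ = d·√n ⇒ n = (δ/d)² = (3.290 / 0.57)² = 33.31.
Round up to the next whole unit.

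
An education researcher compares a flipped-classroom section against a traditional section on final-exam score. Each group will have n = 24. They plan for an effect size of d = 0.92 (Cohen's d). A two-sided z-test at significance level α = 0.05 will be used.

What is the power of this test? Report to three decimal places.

Noncentrality parameter: δ = d·√(n/2) = 0.92 × √(24/2) = 3.1870
Critical value for a two-sided test at α = 0.05: z_{α/2} = 1.960.
Power = Φ(δ − 1.960) + Φ(−δ − 1.960) = Φ(1.227) + Φ(-5.147) = 0.8901 + 0.0000 = 0.8901.

Power ≈ 0.890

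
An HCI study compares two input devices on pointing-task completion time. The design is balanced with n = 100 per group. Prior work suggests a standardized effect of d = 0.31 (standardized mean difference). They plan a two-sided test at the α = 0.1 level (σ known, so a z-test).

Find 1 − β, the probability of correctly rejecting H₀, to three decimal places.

Noncentrality parameter: δ = d·√(n/2) = 0.31 × √(100/2) = 2.1920
Two-sided α = 0.1 → critical value z_{0.05} = 1.645.
Power = Φ(δ − 1.645) + Φ(−δ − 1.645) = Φ(0.547) + Φ(-3.837) = 0.7079 + 0.0001 = 0.7079.

Power ≈ 0.708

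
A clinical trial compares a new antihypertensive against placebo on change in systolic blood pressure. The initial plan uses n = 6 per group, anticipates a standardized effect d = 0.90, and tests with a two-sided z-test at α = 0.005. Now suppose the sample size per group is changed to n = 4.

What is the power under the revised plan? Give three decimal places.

With n = 4 per group: δ = d·√(n/2) = 0.90 × √(4/2) = 1.2728. Critical value z_{0.0025} = 2.807.
Revised power = Φ(δ − 2.807) + Φ(−δ − 2.807) = Φ(-1.534) + Φ(-4.080) = 0.0625 + 0.0000 = 0.0625.

Power ≈ 0.063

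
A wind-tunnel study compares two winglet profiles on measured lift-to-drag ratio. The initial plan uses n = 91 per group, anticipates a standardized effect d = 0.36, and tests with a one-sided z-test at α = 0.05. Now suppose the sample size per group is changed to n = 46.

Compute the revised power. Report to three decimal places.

With n = 46 per group: δ = d·√(n/2) = 0.36 × √(46/2) = 1.7265. Critical value z_{0.05} = 1.645.
Revised power = Φ(δ − 1.645) = Φ(0.082) = 0.5325.

Power ≈ 0.533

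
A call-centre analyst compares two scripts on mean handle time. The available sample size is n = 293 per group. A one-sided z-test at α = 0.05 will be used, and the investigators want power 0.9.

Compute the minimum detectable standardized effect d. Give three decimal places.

Need Φ(δ − 1.645) = 0.9, so δ = 1.645 + 1.282 = 2.926.
δ = d·√(n/2) ⇒ d = δ/√(n/2) = 2.926/√(293/2) = 0.2418.

d ≈ 0.242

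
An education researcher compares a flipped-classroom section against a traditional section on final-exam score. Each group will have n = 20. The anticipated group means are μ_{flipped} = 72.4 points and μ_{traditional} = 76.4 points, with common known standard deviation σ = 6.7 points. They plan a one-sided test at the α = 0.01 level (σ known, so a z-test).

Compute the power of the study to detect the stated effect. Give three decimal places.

Power ≈ 0.331

Standardized effect: d = |μ_{flipped} − μ_{traditional}| / σ = |72.4 − 76.4| / 6.7 = 0.5970
Noncentrality parameter: δ = d·√(n/2) = 0.5970 × √(20/2) = 1.8879
Critical value for a one-sided test at α = 0.01: z_α = 2.326.
Power = P(Z > 2.326 − δ) = Φ(-0.438) = 0.3305.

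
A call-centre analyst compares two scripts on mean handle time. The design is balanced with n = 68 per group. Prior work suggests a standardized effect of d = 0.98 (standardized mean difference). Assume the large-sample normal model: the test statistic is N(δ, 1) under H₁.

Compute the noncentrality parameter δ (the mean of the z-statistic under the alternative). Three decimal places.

δ = d·√(n/2) = 0.98 × √(68/2) = 5.7143

δ ≈ 5.714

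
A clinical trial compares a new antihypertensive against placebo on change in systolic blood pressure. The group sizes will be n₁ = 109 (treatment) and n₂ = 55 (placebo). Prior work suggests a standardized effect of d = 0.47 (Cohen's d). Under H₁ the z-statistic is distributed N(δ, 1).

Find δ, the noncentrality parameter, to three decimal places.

δ ≈ 2.842

δ = d / √(1/n₁ + 1/n₂) = 0.47 / √(1/109 + 1/55) = 2.8416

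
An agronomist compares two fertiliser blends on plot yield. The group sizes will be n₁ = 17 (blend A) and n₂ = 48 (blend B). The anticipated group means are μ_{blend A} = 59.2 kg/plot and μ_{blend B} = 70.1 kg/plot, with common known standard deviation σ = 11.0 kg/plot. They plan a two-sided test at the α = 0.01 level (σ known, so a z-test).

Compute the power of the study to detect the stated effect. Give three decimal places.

Standardized effect: d = |μ_{blend A} − μ_{blend B}| / σ = |59.2 − 70.1| / 11.0 = 0.9909
Noncentrality parameter: δ = d / √(1/n₁ + 1/n₂) = 0.9909 / √(1/17 + 1/48) = 3.5109
Two-sided α = 0.01 → critical value z_{0.005} = 2.576.
Power = Φ(δ − 2.576) + Φ(−δ − 2.576) = Φ(0.935) + Φ(-6.087) = 0.8251 + 0.0000 = 0.8251.

Power ≈ 0.825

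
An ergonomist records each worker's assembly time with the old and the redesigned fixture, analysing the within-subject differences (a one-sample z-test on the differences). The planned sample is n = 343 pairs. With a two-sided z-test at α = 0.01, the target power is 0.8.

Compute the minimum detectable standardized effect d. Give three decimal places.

Need Φ(δ − 2.576) = 0.8, so δ = 2.576 + 0.842 = 3.417.
(The second rejection-region term Φ(−δ − z_{α/2}) is negligible and dropped.)
δ = d·√n ⇒ d = δ/√n = 3.417/√343 = 0.1845.

d ≈ 0.185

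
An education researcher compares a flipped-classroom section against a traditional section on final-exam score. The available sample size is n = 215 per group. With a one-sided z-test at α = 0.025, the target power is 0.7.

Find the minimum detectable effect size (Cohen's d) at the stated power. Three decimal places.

Required noncentrality: δ = z_{0.025} + z_{0.30} = 1.960 + 0.524 = 2.484.
δ = d·√(n/2) ⇒ d = δ/√(n/2) = 2.484/√(215/2) = 0.2396.

d ≈ 0.240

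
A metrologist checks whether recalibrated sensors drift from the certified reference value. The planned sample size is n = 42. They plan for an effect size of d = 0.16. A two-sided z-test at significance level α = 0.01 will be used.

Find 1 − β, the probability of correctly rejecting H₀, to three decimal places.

Power ≈ 0.062

Noncentrality parameter: δ = d·√n = 0.16 × √42 = 1.0369
Critical value for a two-sided test at α = 0.01: z_{α/2} = 2.576.
Power = Φ(δ − 2.576) + Φ(−δ − 2.576) = Φ(-1.539) + Φ(-3.613) = 0.0619 + 0.0002 = 0.0621.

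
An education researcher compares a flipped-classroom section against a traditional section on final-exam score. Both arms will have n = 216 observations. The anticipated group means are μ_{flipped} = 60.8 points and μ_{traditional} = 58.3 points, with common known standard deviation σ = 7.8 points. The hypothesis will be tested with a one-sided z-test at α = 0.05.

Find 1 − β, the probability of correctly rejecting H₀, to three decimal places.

Power ≈ 0.954

Standardized effect: d = |μ_{flipped} − μ_{traditional}| / σ = |60.8 − 58.3| / 7.8 = 0.3205
Noncentrality parameter: δ = d·√(n/2) = 0.3205 × √(216/2) = 3.3309
One-sided α = 0.05 → critical value z_{0.05} = 1.645.
Power = Φ(δ − 1.645) = Φ(1.686) = 0.9541.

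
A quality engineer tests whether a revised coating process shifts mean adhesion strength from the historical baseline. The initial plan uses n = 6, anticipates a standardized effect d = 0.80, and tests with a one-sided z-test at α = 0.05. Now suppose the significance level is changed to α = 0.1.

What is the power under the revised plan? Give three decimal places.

δ = d·√n = 0.80 × √6 = 1.9596 (unchanged). New critical value: z_{0.1} = 1.282.
Revised power = P(Z > 1.282 − δ) = Φ(0.678) = 0.7511.

Power ≈ 0.751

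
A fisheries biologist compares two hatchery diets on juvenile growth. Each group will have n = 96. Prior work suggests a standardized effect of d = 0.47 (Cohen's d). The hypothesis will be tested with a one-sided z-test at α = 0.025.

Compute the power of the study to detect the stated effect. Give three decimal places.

Noncentrality parameter: δ = d·√(n/2) = 0.47 × √(96/2) = 3.2563
One-sided α = 0.025 → critical value z_{0.025} = 1.960.
Power = Φ(δ − 1.960) = Φ(1.296) = 0.9026.

Power ≈ 0.903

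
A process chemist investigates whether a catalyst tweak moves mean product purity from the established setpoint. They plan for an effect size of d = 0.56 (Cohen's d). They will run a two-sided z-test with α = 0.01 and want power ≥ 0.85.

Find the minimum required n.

Set Φ(δ − 2.576) = 0.85; then δ − 2.576 = Φ⁻¹(0.85) = 1.036, giving δ = 3.612.
(The Φ(−δ − z_{α/2}) term is vanishingly small for δ > 0 and is dropped in the standard sample-size formula.)
δ = d·√n ⇒ n = (δ/d)² = (3.612 / 0.56)² = 41.61.
Rounding up, n = 42.

n = 42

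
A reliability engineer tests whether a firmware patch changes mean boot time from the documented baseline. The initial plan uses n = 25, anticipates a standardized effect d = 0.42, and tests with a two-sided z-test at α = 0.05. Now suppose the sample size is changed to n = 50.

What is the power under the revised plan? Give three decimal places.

Power ≈ 0.844

With n = 50: δ = d·√n = 0.42 × √50 = 2.9698. Critical value z_{0.025} = 1.960.
Revised power = Φ(δ − 1.960) + Φ(−δ − 1.960) = Φ(1.010) + Φ(-4.930) = 0.8437 + 0.0000 = 0.8437.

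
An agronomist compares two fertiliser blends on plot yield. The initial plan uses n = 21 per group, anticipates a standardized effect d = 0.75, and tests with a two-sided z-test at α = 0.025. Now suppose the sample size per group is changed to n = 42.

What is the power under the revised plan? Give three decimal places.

With n = 42 per group: δ = d·√(n/2) = 0.75 × √(42/2) = 3.4369. Critical value z_{0.0125} = 2.241.
Revised power = Φ(δ − 2.241) + Φ(−δ − 2.241) = Φ(1.196) + Φ(-5.678) = 0.8841 + 0.0000 = 0.8841.

Power ≈ 0.884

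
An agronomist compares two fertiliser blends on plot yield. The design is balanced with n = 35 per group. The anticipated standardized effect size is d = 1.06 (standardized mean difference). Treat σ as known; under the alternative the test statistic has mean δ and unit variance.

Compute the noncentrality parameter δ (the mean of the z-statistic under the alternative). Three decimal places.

δ = d·√(n/2) = 1.06 × √(35/2) = 4.4343

δ ≈ 4.434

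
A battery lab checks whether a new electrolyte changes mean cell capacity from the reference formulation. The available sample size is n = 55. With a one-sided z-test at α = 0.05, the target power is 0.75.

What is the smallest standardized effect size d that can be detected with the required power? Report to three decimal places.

d ≈ 0.313

Required noncentrality: δ = z_{0.05} + z_{0.25} = 1.645 + 0.674 = 2.319.
δ = d·√n ⇒ d = δ/√n = 2.319/√55 = 0.3127.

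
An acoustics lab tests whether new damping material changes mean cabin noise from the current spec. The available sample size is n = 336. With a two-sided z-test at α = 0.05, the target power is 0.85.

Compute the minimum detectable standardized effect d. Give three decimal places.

Need Φ(δ − 1.960) = 0.85, so δ = 1.960 + 1.036 = 2.996.
(The second rejection-region term Φ(−δ − z_{α/2}) is negligible and dropped.)
δ = d·√n ⇒ d = δ/√n = 2.996/√336 = 0.1635.

d ≈ 0.163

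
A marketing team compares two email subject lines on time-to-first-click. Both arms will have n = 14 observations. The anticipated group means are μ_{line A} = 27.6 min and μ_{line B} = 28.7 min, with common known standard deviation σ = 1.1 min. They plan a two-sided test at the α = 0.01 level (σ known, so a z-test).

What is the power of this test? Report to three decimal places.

Power ≈ 0.528

Standardized effect: d = |μ_{line A} − μ_{line B}| / σ = |27.6 − 28.7| / 1.1 = 1.0000
Noncentrality parameter: λ = d·√(n/2) = 1.0000 × √(14/2) = 2.6458
Two-sided α = 0.01 → critical value z_{0.005} = 2.576.
Power = Φ(λ − 2.576) + Φ(−λ − 2.576) = Φ(0.070) + Φ(-5.222) = 0.5279 + 0.0000 = 0.5279.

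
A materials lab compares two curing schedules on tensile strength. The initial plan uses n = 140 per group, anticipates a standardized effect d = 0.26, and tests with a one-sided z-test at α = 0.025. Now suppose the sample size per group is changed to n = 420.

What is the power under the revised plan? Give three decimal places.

Power ≈ 0.965

With n = 420 per group: δ = d·√(n/2) = 0.26 × √(420/2) = 3.7678. Critical value z_{0.025} = 1.960.
Revised power = P(Z > 1.960 − δ) = Φ(1.808) = 0.9647.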